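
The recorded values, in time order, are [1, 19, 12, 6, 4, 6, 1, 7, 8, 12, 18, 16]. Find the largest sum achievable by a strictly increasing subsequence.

56

Let S[i] be the best sum of a strictly increasing subsequence ending at i:
i:      1  2  3  4  5  6  7  8  9 10 11 12
a[i]:   1 19 12  6  4  6  1  7  8 12 18 16
S:      1 20 13  7  5 11  1 18 26 38 56 54
Maximum is 56 (e.g. 1 + 4 + 6 + 7 + 8 + 12 + 18).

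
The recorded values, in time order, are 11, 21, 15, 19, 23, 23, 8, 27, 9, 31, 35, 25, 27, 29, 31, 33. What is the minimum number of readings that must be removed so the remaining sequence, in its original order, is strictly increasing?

Fewest deletions = n − (longest strictly increasing subsequence).
Patience tails:
11 → extends → [11]
21 → extends → [11, 21]
15 → replaces 21 → [11, 15]
19 → extends → [11, 15, 19]
23 → extends → [11, 15, 19, 23]
23 → already a tail → [11, 15, 19, 23]
8 → replaces 11 → [8, 15, 19, 23]
27 → extends → [8, 15, 19, 23, 27]
9 → replaces 15 → [8, 9, 19, 23, 27]
31 → extends → [8, 9, 19, 23, 27, 31]
35 → extends → [8, 9, 19, 23, 27, 31, 35]
25 → replaces 27 → [8, 9, 19, 23, 25, 31, 35]
27 → replaces 31 → [8, 9, 19, 23, 25, 27, 35]
29 → replaces 35 → [8, 9, 19, 23, 25, 27, 29]
31 → extends → [8, 9, 19, 23, 25, 27, 29, 31]
33 → extends → [8, 9, 19, 23, 25, 27, 29, 31, 33]
Longest strictly increasing subsequence has length 9, so deletions = 16 − 9 = 7.

7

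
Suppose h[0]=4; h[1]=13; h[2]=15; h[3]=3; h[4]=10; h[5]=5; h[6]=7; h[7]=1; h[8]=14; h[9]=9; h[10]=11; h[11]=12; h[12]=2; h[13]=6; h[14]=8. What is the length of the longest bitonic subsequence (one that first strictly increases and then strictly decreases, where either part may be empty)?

inc[i] = longest strictly increasing subsequence ending at i; dec[i] = longest strictly decreasing subsequence starting at i:
i:      0  1  2  3  4  5  6  7  8  9 10 11 12 13 14
h[i]:   4 13 15  3 10  5  7  1 14  9 11 12  2  6  8
inc:    1  2  3  1  2  2  3  1  4  4  5  6  2  3  4
dec:    3  4  4  2  3  2  2  1  3  2  2  2  1  1  1
Best peak at i=11 (value 12): inc=6, dec=2, length 6+2−1 = 7.

7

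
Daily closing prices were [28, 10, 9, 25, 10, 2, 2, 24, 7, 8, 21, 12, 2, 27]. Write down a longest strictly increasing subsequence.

Patience tails give the LIS length; then backtrack through the dp parents:
28 → extends → [28]
10 → replaces 28 → [10]
9 → replaces 10 → [9]
25 → extends → [9, 25]
10 → replaces 25 → [9, 10]
2 → replaces 9 → [2, 10]
2 → already a tail → [2, 10]
24 → extends → [2, 10, 24]
7 → replaces 10 → [2, 7, 24]
8 → replaces 24 → [2, 7, 8]
21 → extends → [2, 7, 8, 21]
12 → replaces 21 → [2, 7, 8, 12]
2 → already a tail → [2, 7, 8, 12]
27 → extends → [2, 7, 8, 12, 27]
Length 5; one witness is 2, 7, 8, 21, 27.

2, 7, 8, 21, 27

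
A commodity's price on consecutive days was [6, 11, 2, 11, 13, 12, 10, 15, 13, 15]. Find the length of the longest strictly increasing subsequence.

5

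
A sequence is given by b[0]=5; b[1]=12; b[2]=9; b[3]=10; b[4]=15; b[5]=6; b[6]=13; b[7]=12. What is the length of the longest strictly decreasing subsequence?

3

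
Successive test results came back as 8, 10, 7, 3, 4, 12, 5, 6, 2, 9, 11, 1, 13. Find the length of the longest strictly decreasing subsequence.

5

Let dp[i] be the longest strictly decreasing subsequence ending at i:
i:      1  2  3  4  5  6  7  8  9 10 11 12 13
a[i]:   8 10  7  3  4 12  5  6  2  9 11  1 13
dp:     1  1  2  3  3  1  3  3  4  2  2  5  1
Maximum is 5.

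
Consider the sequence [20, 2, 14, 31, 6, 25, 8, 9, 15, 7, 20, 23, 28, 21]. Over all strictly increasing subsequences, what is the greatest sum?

Let S[i] be the best sum of a strictly increasing subsequence ending at i:
i:       1   2   3   4   5   6   7   8   9  10  11  12  13  14
a[i]:   20   2  14  31   6  25   8   9  15   7  20  23  28  21
S:      20   2  16  51   8  45  16  25  40  15  60  83 111  81
Maximum is 111 (e.g. 2 + 6 + 8 + 9 + 15 + 20 + 23 + 28).

111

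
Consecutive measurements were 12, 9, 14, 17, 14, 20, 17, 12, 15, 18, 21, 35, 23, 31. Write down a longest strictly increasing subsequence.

12, 14, 17, 20, 21, 23, 31

Patience tails give the LIS length; then backtrack through the dp parents:
12 → extends → [12]
9 → replaces 12 → [9]
14 → extends → [9, 14]
17 → extends → [9, 14, 17]
14 → already a tail → [9, 14, 17]
20 → extends → [9, 14, 17, 20]
17 → already a tail → [9, 14, 17, 20]
12 → replaces 14 → [9, 12, 17, 20]
15 → replaces 17 → [9, 12, 15, 20]
18 → replaces 20 → [9, 12, 15, 18]
21 → extends → [9, 12, 15, 18, 21]
35 → extends → [9, 12, 15, 18, 21, 35]
23 → replaces 35 → [9, 12, 15, 18, 21, 23]
31 → extends → [9, 12, 15, 18, 21, 23, 31]
Length 7; one witness is 12, 14, 17, 20, 21, 23, 31.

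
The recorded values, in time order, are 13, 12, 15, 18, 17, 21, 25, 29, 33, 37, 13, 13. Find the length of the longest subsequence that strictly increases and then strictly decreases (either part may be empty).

inc[i] = longest strictly increasing subsequence ending at i; dec[i] = longest strictly decreasing subsequence starting at i:
i:      1  2  3  4  5  6  7  8  9 10 11 12
a[i]:  13 12 15 18 17 21 25 29 33 37 13 13
inc:    1  1  2  3  3  4  5  6  7  8  2  2
dec:    2  1  2  3  2  2  2  2  2  2  1  1
Best peak at i=10 (value 37): inc=8, dec=2, length 8+2−1 = 9.

9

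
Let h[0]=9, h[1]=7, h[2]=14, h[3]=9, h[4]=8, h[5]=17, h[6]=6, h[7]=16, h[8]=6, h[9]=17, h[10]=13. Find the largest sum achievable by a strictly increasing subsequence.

Let S[i] be the best sum of a strictly increasing subsequence ending at i:
i:      0  1  2  3  4  5  6  7  8  9 10
h[i]:   9  7 14  9  8 17  6 16  6 17 13
S:      9  7 23 16 15 40  6 39  6 56 29
Maximum is 56 (e.g. 9 + 14 + 16 + 17).

56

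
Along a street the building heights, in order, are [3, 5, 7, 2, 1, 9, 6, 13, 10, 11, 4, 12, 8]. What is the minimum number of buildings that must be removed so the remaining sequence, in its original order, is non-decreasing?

Fewest deletions = n − (longest non-decreasing subsequence).
Patience tails:
3 → extends → [3]
5 → extends → [3, 5]
7 → extends → [3, 5, 7]
2 → replaces 3 → [2, 5, 7]
1 → replaces 2 → [1, 5, 7]
9 → extends → [1, 5, 7, 9]
6 → replaces 7 → [1, 5, 6, 9]
13 → extends → [1, 5, 6, 9, 13]
10 → replaces 13 → [1, 5, 6, 9, 10]
11 → extends → [1, 5, 6, 9, 10, 11]
4 → replaces 5 → [1, 4, 6, 9, 10, 11]
12 → extends → [1, 4, 6, 9, 10, 11, 12]
8 → replaces 9 → [1, 4, 6, 8, 10, 11, 12]
Longest non-decreasing subsequence has length 7, so deletions = 13 − 7 = 6.

6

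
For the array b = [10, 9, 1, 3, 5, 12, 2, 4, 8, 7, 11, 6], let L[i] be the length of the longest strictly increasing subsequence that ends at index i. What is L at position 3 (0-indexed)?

dp[i] = 1 + max{dp[j] : j<i, b[j]<b[i]} (or 1 if no such j):
i:      0  1  2  3  4  5  6  7  8  9 10 11
b[i]:  10  9  1  3  5 12  2  4  8  7 11  6
dp:     1  1  1  2  3  4  2  3  4  4  5  4
At index 3 the value is 2.

2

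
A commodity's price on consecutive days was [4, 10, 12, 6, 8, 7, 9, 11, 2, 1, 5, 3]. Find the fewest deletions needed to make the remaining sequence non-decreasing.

7

Fewest deletions = n − (longest non-decreasing subsequence).
Patience tails:
4 → extends → [4]
10 → extends → [4, 10]
12 → extends → [4, 10, 12]
6 → replaces 10 → [4, 6, 12]
8 → replaces 12 → [4, 6, 8]
7 → replaces 8 → [4, 6, 7]
9 → extends → [4, 6, 7, 9]
11 → extends → [4, 6, 7, 9, 11]
2 → replaces 4 → [2, 6, 7, 9, 11]
1 → replaces 2 → [1, 6, 7, 9, 11]
5 → replaces 6 → [1, 5, 7, 9, 11]
3 → replaces 5 → [1, 3, 7, 9, 11]
Longest non-decreasing subsequence has length 5, so deletions = 12 − 5 = 7.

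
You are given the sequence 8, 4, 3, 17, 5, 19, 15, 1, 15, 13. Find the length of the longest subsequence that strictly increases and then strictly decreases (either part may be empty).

inc[i] = longest strictly increasing subsequence ending at i; dec[i] = longest strictly decreasing subsequence starting at i:
i:      1  2  3  4  5  6  7  8  9 10
a[i]:   8  4  3 17  5 19 15  1 15 13
inc:    1  1  1  2  2  3  3  1  3  3
dec:    4  3  2  3  2  3  2  1  2  1
Best peak at i=6 (value 19): inc=3, dec=3, length 3+3−1 = 5.

5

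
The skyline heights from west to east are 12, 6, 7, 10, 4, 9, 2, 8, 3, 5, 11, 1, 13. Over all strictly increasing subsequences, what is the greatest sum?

47

Let S[i] be the best sum of a strictly increasing subsequence ending at i:
i:      1  2  3  4  5  6  7  8  9 10 11 12 13
a[i]:  12  6  7 10  4  9  2  8  3  5 11  1 13
S:     12  6 13 23  4 22  2 21  5 10 34  1 47
Maximum is 47 (e.g. 6 + 7 + 10 + 11 + 13).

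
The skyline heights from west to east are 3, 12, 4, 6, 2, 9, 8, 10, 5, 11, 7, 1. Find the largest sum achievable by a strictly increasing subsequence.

Let S[i] be the best sum of a strictly increasing subsequence ending at i:
i:      1  2  3  4  5  6  7  8  9 10 11 12
a[i]:   3 12  4  6  2  9  8 10  5 11  7  1
S:      3 15  7 13  2 22 21 32 12 43 20  1
Maximum is 43 (e.g. 3 + 4 + 6 + 9 + 10 + 11).

43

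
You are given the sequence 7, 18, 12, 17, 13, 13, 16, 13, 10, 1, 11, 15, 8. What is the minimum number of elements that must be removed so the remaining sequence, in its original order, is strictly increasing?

9

Fewest deletions = n − (longest strictly increasing subsequence).
i:      1  2  3  4  5  6  7  8  9 10 11 12 13
a[i]:   7 18 12 17 13 13 16 13 10  1 11 15  8
dp:     1  2  2  3  3  3  4  3  2  1  3  4  2
max dp = 4, so deletions = 13 − 4 = 9.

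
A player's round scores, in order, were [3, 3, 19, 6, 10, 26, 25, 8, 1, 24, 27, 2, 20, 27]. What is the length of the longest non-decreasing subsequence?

7

Let dp[i] be the length of the longest such subsequence ending at index i:
i:      1  2  3  4  5  6  7  8  9 10 11 12 13 14
a[i]:   3  3 19  6 10 26 25  8  1 24 27  2 20 27
dp:     1  2  3  3  4  5  5  4  1  5  6  2  5  7
Maximum dp value is 7.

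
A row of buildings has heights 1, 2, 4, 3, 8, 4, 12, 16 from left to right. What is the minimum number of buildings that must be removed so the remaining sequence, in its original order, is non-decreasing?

2

Fewest deletions = n − (longest non-decreasing subsequence).
Patience tails:
1 → extends → [1]
2 → extends → [1, 2]
4 → extends → [1, 2, 4]
3 → replaces 4 → [1, 2, 3]
8 → extends → [1, 2, 3, 8]
4 → replaces 8 → [1, 2, 3, 4]
12 → extends → [1, 2, 3, 4, 12]
16 → extends → [1, 2, 3, 4, 12, 16]
Longest non-decreasing subsequence has length 6, so deletions = 8 − 6 = 2.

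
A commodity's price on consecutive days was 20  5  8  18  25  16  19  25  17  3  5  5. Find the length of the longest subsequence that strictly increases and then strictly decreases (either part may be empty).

inc[i] = longest strictly increasing subsequence ending at i; dec[i] = longest strictly decreasing subsequence starting at i:
i:      1  2  3  4  5  6  7  8  9 10 11 12
a[i]:  20  5  8 18 25 16 19 25 17  3  5  5
inc:    1  1  2  3  4  3  4  5  4  1  2  2
dec:    4  2  2  3  4  2  3  3  2  1  1  1
Best peak at i=5 (value 25): inc=4, dec=4, length 4+4−1 = 7.

7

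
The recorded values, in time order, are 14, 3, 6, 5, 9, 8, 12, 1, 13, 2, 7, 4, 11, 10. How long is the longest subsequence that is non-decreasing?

Track the smallest tail for each achievable length (allowing ties):
14 → extends → [14]
3 → replaces 14 → [3]
6 → extends → [3, 6]
5 → replaces 6 → [3, 5]
9 → extends → [3, 5, 9]
8 → replaces 9 → [3, 5, 8]
12 → extends → [3, 5, 8, 12]
1 → replaces 3 → [1, 5, 8, 12]
13 → extends → [1, 5, 8, 12, 13]
2 → replaces 5 → [1, 2, 8, 12, 13]
7 → replaces 8 → [1, 2, 7, 12, 13]
4 → replaces 7 → [1, 2, 4, 12, 13]
11 → replaces 12 → [1, 2, 4, 11, 13]
10 → replaces 11 → [1, 2, 4, 10, 13]
Five tails, so the longest non-decreasing subsequence has length 5 (e.g. 3, 6, 9, 12, 13).

5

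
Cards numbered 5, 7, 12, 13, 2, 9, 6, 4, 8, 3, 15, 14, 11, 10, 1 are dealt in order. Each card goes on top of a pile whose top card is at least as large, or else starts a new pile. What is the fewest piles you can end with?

5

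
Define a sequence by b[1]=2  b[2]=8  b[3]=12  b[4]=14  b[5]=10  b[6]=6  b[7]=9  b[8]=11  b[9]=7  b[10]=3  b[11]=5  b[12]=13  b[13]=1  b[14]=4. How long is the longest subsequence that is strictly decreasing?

6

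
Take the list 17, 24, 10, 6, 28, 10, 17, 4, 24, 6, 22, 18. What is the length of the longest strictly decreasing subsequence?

4

Let dp[i] be the longest strictly decreasing subsequence ending at i:
i:      1  2  3  4  5  6  7  8  9 10 11 12
a[i]:  17 24 10  6 28 10 17  4 24  6 22 18
dp:     1  1  2  3  1  2  2  4  2  3  3  4
Maximum is 4.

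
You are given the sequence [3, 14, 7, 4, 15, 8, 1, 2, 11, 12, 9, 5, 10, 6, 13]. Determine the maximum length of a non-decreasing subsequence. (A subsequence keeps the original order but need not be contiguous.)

6

Let dp[i] be the length of the longest such subsequence ending at index i:
i:      1  2  3  4  5  6  7  8  9 10 11 12 13 14 15
a[i]:   3 14  7  4 15  8  1  2 11 12  9  5 10  6 13
dp:     1  2  2  2  3  3  1  2  4  5  4  3  5  4  6
Maximum dp value is 6.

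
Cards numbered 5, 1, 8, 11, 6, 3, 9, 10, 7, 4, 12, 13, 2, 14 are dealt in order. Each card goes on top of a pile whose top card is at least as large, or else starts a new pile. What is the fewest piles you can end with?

7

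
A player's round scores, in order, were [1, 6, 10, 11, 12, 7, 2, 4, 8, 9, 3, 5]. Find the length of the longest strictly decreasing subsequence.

Negate each value so 'decreasing' becomes 'increasing', then run patience tails on the negated sequence:
-1 → extends → [-1]
-6 → replaces -1 → [-6]
-10 → replaces -6 → [-10]
-11 → replaces -10 → [-11]
-12 → replaces -11 → [-12]
-7 → extends → [-12, -7]
-2 → extends → [-12, -7, -2]
-4 → replaces -2 → [-12, -7, -4]
-8 → replaces -7 → [-12, -8, -4]
-9 → replaces -8 → [-12, -9, -4]
-3 → extends → [-12, -9, -4, -3]
-5 → replaces -4 → [-12, -9, -5, -3]
Four tails, so the longest strictly decreasing subsequence of the original has length 4.

4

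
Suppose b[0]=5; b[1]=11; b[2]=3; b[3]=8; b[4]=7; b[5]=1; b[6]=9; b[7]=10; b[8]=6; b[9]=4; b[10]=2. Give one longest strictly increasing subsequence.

Patience tails give the LIS length; then backtrack through the dp parents:
5 → extends → [5]
11 → extends → [5, 11]
3 → replaces 5 → [3, 11]
8 → replaces 11 → [3, 8]
7 → replaces 8 → [3, 7]
1 → replaces 3 → [1, 7]
9 → extends → [1, 7, 9]
10 → extends → [1, 7, 9, 10]
6 → replaces 7 → [1, 6, 9, 10]
4 → replaces 6 → [1, 4, 9, 10]
2 → replaces 4 → [1, 2, 9, 10]
Length 4; one witness is 5, 8, 9, 10.

5, 8, 9, 10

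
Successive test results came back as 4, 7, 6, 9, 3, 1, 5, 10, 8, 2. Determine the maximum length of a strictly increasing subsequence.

Let dp[i] be the length of the longest such subsequence ending at index i:
i:      1  2  3  4  5  6  7  8  9 10
a[i]:   4  7  6  9  3  1  5 10  8  2
dp:     1  2  2  3  1  1  2  4  3  2
Maximum dp value is 4.

4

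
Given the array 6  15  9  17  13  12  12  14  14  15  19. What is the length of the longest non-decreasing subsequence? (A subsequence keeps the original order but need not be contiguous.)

8

Track the smallest tail for each achievable length (allowing ties):
6 → extends → [6]
15 → extends → [6, 15]
9 → replaces 15 → [6, 9]
17 → extends → [6, 9, 17]
13 → replaces 17 → [6, 9, 13]
12 → replaces 13 → [6, 9, 12]
12 → extends → [6, 9, 12, 12]
14 → extends → [6, 9, 12, 12, 14]
14 → extends → [6, 9, 12, 12, 14, 14]
15 → extends → [6, 9, 12, 12, 14, 14, 15]
19 → extends → [6, 9, 12, 12, 14, 14, 15, 19]
Eight tails, so the longest non-decreasing subsequence has length 8 (e.g. 6, 9, 12, 12, 14, 14, 15, 19).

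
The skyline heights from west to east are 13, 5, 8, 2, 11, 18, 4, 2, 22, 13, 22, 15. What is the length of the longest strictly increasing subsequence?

5

Track the smallest tail for each achievable length (strict):
13 → extends → [13]
5 → replaces 13 → [5]
8 → extends → [5, 8]
2 → replaces 5 → [2, 8]
11 → extends → [2, 8, 11]
18 → extends → [2, 8, 11, 18]
4 → replaces 8 → [2, 4, 11, 18]
2 → already a tail → [2, 4, 11, 18]
22 → extends → [2, 4, 11, 18, 22]
13 → replaces 18 → [2, 4, 11, 13, 22]
22 → already a tail → [2, 4, 11, 13, 22]
15 → replaces 22 → [2, 4, 11, 13, 15]
Five tails, so the longest strictly increasing subsequence has length 5 (e.g. 5, 8, 11, 18, 22).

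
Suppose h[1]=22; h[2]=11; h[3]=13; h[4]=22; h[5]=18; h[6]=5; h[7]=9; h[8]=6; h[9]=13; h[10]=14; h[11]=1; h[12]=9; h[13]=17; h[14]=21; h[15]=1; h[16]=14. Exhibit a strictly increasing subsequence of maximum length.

5, 9, 13, 14, 17, 21

Patience tails give the LIS length; then backtrack through the dp parents:
22 → extends → [22]
11 → replaces 22 → [11]
13 → extends → [11, 13]
22 → extends → [11, 13, 22]
18 → replaces 22 → [11, 13, 18]
5 → replaces 11 → [5, 13, 18]
9 → replaces 13 → [5, 9, 18]
6 → replaces 9 → [5, 6, 18]
13 → replaces 18 → [5, 6, 13]
14 → extends → [5, 6, 13, 14]
1 → replaces 5 → [1, 6, 13, 14]
9 → replaces 13 → [1, 6, 9, 14]
17 → extends → [1, 6, 9, 14, 17]
21 → extends → [1, 6, 9, 14, 17, 21]
1 → already a tail → [1, 6, 9, 14, 17, 21]
14 → already a tail → [1, 6, 9, 14, 17, 21]
Length 6; one witness is 5, 9, 13, 14, 17, 21.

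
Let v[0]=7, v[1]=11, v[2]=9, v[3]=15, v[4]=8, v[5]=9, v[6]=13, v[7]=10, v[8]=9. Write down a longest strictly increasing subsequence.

Patience tails give the LIS length; then backtrack through the dp parents:
7 → extends → [7]
11 → extends → [7, 11]
9 → replaces 11 → [7, 9]
15 → extends → [7, 9, 15]
8 → replaces 9 → [7, 8, 15]
9 → replaces 15 → [7, 8, 9]
13 → extends → [7, 8, 9, 13]
10 → replaces 13 → [7, 8, 9, 10]
9 → already a tail → [7, 8, 9, 10]
Length 4; one witness is 7, 8, 9, 13.

7, 8, 9, 13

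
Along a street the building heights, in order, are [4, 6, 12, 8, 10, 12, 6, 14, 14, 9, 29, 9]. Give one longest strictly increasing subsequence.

Patience tails give the LIS length; then backtrack through the dp parents:
4 → extends → [4]
6 → extends → [4, 6]
12 → extends → [4, 6, 12]
8 → replaces 12 → [4, 6, 8]
10 → extends → [4, 6, 8, 10]
12 → extends → [4, 6, 8, 10, 12]
6 → already a tail → [4, 6, 8, 10, 12]
14 → extends → [4, 6, 8, 10, 12, 14]
14 → already a tail → [4, 6, 8, 10, 12, 14]
9 → replaces 10 → [4, 6, 8, 9, 12, 14]
29 → extends → [4, 6, 8, 9, 12, 14, 29]
9 → already a tail → [4, 6, 8, 9, 12, 14, 29]
Length 7; one witness is 4, 6, 8, 10, 12, 14, 29.

4, 6, 8, 10, 12, 14, 29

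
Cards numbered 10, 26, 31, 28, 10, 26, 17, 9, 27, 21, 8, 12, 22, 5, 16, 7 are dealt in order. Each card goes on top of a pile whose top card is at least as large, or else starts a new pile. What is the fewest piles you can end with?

4

The minimum number of non-increasing subsequences covering a sequence equals the length of its longest strictly increasing subsequence.
LIS length is 4 (e.g. 10, 17, 21, 22), so 4 piles are needed.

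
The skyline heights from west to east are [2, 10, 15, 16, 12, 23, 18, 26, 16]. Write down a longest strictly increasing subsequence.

Patience tails give the LIS length; then backtrack through the dp parents:
2 → extends → [2]
10 → extends → [2, 10]
15 → extends → [2, 10, 15]
16 → extends → [2, 10, 15, 16]
12 → replaces 15 → [2, 10, 12, 16]
23 → extends → [2, 10, 12, 16, 23]
18 → replaces 23 → [2, 10, 12, 16, 18]
26 → extends → [2, 10, 12, 16, 18, 26]
16 → already a tail → [2, 10, 12, 16, 18, 26]
Length 6; one witness is 2, 10, 15, 16, 23, 26.

2, 10, 15, 16, 23, 26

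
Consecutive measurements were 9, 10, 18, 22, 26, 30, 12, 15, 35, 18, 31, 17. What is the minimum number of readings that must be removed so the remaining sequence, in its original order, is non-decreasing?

5

Fewest deletions = n − (longest non-decreasing subsequence).
Patience tails:
9 → extends → [9]
10 → extends → [9, 10]
18 → extends → [9, 10, 18]
22 → extends → [9, 10, 18, 22]
26 → extends → [9, 10, 18, 22, 26]
30 → extends → [9, 10, 18, 22, 26, 30]
12 → replaces 18 → [9, 10, 12, 22, 26, 30]
15 → replaces 22 → [9, 10, 12, 15, 26, 30]
35 → extends → [9, 10, 12, 15, 26, 30, 35]
18 → replaces 26 → [9, 10, 12, 15, 18, 30, 35]
31 → replaces 35 → [9, 10, 12, 15, 18, 30, 31]
17 → replaces 18 → [9, 10, 12, 15, 17, 30, 31]
Longest non-decreasing subsequence has length 7, so deletions = 12 − 7 = 5.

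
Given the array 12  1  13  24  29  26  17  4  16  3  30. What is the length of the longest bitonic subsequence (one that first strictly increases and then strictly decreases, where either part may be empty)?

8

inc[i] = longest strictly increasing subsequence ending at i; dec[i] = longest strictly decreasing subsequence starting at i:
i:      1  2  3  4  5  6  7  8  9 10 11
a[i]:  12  1 13 24 29 26 17  4 16  3 30
inc:    1  1  2  3  4  4  3  2  3  2  5
dec:    3  1  3  4  5  4  3  2  2  1  1
Best peak at i=5 (value 29): inc=4, dec=5, length 4+5−1 = 8.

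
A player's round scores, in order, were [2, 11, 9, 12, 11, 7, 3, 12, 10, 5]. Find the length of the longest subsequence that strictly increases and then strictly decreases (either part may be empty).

inc[i] = longest strictly increasing subsequence ending at i; dec[i] = longest strictly decreasing subsequence starting at i:
i:      1  2  3  4  5  6  7  8  9 10
a[i]:   2 11  9 12 11  7  3 12 10  5
inc:    1  2  2  3  3  2  2  4  3  3
dec:    1  4  3  4  3  2  1  3  2  1
Best peak at i=4 (value 12): inc=3, dec=4, length 3+4−1 = 6.

6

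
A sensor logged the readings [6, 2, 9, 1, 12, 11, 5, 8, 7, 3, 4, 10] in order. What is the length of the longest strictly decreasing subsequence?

5

Negate each value so 'decreasing' becomes 'increasing', then run patience tails on the negated sequence:
-6 → extends → [-6]
-2 → extends → [-6, -2]
-9 → replaces -6 → [-9, -2]
-1 → extends → [-9, -2, -1]
-12 → replaces -9 → [-12, -2, -1]
-11 → replaces -2 → [-12, -11, -1]
-5 → replaces -1 → [-12, -11, -5]
-8 → replaces -5 → [-12, -11, -8]
-7 → extends → [-12, -11, -8, -7]
-3 → extends → [-12, -11, -8, -7, -3]
-4 → replaces -3 → [-12, -11, -8, -7, -4]
-10 → replaces -8 → [-12, -11, -10, -7, -4]
Five tails, so the longest strictly decreasing subsequence of the original has length 5.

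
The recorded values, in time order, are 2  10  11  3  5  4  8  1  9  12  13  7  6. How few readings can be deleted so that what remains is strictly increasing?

6

Fewest deletions = n − (longest strictly increasing subsequence).
Patience tails:
2 → extends → [2]
10 → extends → [2, 10]
11 → extends → [2, 10, 11]
3 → replaces 10 → [2, 3, 11]
5 → replaces 11 → [2, 3, 5]
4 → replaces 5 → [2, 3, 4]
8 → extends → [2, 3, 4, 8]
1 → replaces 2 → [1, 3, 4, 8]
9 → extends → [1, 3, 4, 8, 9]
12 → extends → [1, 3, 4, 8, 9, 12]
13 → extends → [1, 3, 4, 8, 9, 12, 13]
7 → replaces 8 → [1, 3, 4, 7, 9, 12, 13]
6 → replaces 7 → [1, 3, 4, 6, 9, 12, 13]
Longest strictly increasing subsequence has length 7, so deletions = 13 − 7 = 6.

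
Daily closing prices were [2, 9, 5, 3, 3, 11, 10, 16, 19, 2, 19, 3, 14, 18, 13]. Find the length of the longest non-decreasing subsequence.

7

Track the smallest tail for each achievable length (allowing ties):
2 → extends → [2]
9 → extends → [2, 9]
5 → replaces 9 → [2, 5]
3 → replaces 5 → [2, 3]
3 → extends → [2, 3, 3]
11 → extends → [2, 3, 3, 11]
10 → replaces 11 → [2, 3, 3, 10]
16 → extends → [2, 3, 3, 10, 16]
19 → extends → [2, 3, 3, 10, 16, 19]
2 → replaces 3 → [2, 2, 3, 10, 16, 19]
19 → extends → [2, 2, 3, 10, 16, 19, 19]
3 → replaces 10 → [2, 2, 3, 3, 16, 19, 19]
14 → replaces 16 → [2, 2, 3, 3, 14, 19, 19]
18 → replaces 19 → [2, 2, 3, 3, 14, 18, 19]
13 → replaces 14 → [2, 2, 3, 3, 13, 18, 19]
Seven tails, so the longest non-decreasing subsequence has length 7 (e.g. 2, 3, 3, 11, 16, 19, 19).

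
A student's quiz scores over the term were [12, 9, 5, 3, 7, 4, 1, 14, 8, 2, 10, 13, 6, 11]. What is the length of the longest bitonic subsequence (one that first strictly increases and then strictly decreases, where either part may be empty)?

6

inc[i] = longest strictly increasing subsequence ending at i; dec[i] = longest strictly decreasing subsequence starting at i:
i:      1  2  3  4  5  6  7  8  9 10 11 12 13 14
a[i]:  12  9  5  3  7  4  1 14  8  2 10 13  6 11
inc:    1  1  1  1  2  2  1  3  3  2  4  5  3  5
dec:    5  4  3  2  3  2  1  3  2  1  2  2  1  1
Best peak at i=12 (value 13): inc=5, dec=2, length 5+2−1 = 6.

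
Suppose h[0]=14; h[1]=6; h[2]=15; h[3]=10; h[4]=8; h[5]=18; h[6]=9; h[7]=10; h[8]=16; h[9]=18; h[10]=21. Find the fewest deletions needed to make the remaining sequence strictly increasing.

4

Fewest deletions = n − (longest strictly increasing subsequence).
Patience tails:
14 → extends → [14]
6 → replaces 14 → [6]
15 → extends → [6, 15]
10 → replaces 15 → [6, 10]
8 → replaces 10 → [6, 8]
18 → extends → [6, 8, 18]
9 → replaces 18 → [6, 8, 9]
10 → extends → [6, 8, 9, 10]
16 → extends → [6, 8, 9, 10, 16]
18 → extends → [6, 8, 9, 10, 16, 18]
21 → extends → [6, 8, 9, 10, 16, 18, 21]
Longest strictly increasing subsequence has length 7, so deletions = 11 − 7 = 4.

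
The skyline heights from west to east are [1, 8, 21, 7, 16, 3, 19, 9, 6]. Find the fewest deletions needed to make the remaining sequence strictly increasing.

5

Fewest deletions = n − (longest strictly increasing subsequence).
Patience tails:
1 → extends → [1]
8 → extends → [1, 8]
21 → extends → [1, 8, 21]
7 → replaces 8 → [1, 7, 21]
16 → replaces 21 → [1, 7, 16]
3 → replaces 7 → [1, 3, 16]
19 → extends → [1, 3, 16, 19]
9 → replaces 16 → [1, 3, 9, 19]
6 → replaces 9 → [1, 3, 6, 19]
Longest strictly increasing subsequence has length 4, so deletions = 9 − 4 = 5.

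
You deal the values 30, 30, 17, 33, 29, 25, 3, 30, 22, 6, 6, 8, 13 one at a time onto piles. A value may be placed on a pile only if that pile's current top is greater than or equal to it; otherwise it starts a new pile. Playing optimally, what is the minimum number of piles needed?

4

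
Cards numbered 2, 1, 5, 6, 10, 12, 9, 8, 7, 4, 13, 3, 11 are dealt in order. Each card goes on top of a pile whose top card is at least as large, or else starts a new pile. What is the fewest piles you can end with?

6

Place each on the leftmost legal pile:
2 → new pile 1 (tops now [2])
1 → pile 1 (tops now [1])
5 → new pile 2 (tops now [1, 5])
6 → new pile 3 (tops now [1, 5, 6])
10 → new pile 4 (tops now [1, 5, 6, 10])
12 → new pile 5 (tops now [1, 5, 6, 10, 12])
9 → pile 4 (tops now [1, 5, 6, 9, 12])
8 → pile 4 (tops now [1, 5, 6, 8, 12])
7 → pile 4 (tops now [1, 5, 6, 7, 12])
4 → pile 2 (tops now [1, 4, 6, 7, 12])
13 → new pile 6 (tops now [1, 4, 6, 7, 12, 13])
3 → pile 2 (tops now [1, 3, 6, 7, 12, 13])
11 → pile 5 (tops now [1, 3, 6, 7, 11, 13])
Six piles.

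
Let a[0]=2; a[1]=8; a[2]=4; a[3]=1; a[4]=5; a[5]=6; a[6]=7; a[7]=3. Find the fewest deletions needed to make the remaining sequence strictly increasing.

3

Fewest deletions = n − (longest strictly increasing subsequence).
i:     0 1 2 3 4 5 6 7
a[i]:  2 8 4 1 5 6 7 3
dp:    1 2 2 1 3 4 5 2
max dp = 5, so deletions = 8 − 5 = 3.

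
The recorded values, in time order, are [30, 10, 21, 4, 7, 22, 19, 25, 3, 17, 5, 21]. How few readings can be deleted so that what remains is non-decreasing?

8

Fewest deletions = n − (longest non-decreasing subsequence).
Patience tails:
30 → extends → [30]
10 → replaces 30 → [10]
21 → extends → [10, 21]
4 → replaces 10 → [4, 21]
7 → replaces 21 → [4, 7]
22 → extends → [4, 7, 22]
19 → replaces 22 → [4, 7, 19]
25 → extends → [4, 7, 19, 25]
3 → replaces 4 → [3, 7, 19, 25]
17 → replaces 19 → [3, 7, 17, 25]
5 → replaces 7 → [3, 5, 17, 25]
21 → replaces 25 → [3, 5, 17, 21]
Longest non-decreasing subsequence has length 4, so deletions = 12 − 4 = 8.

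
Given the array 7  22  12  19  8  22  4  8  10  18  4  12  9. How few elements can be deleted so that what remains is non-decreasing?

8

Fewest deletions = n − (longest non-decreasing subsequence).
Patience tails:
7 → extends → [7]
22 → extends → [7, 22]
12 → replaces 22 → [7, 12]
19 → extends → [7, 12, 19]
8 → replaces 12 → [7, 8, 19]
22 → extends → [7, 8, 19, 22]
4 → replaces 7 → [4, 8, 19, 22]
8 → replaces 19 → [4, 8, 8, 22]
10 → replaces 22 → [4, 8, 8, 10]
18 → extends → [4, 8, 8, 10, 18]
4 → replaces 8 → [4, 4, 8, 10, 18]
12 → replaces 18 → [4, 4, 8, 10, 12]
9 → replaces 10 → [4, 4, 8, 9, 12]
Longest non-decreasing subsequence has length 5, so deletions = 13 − 5 = 8.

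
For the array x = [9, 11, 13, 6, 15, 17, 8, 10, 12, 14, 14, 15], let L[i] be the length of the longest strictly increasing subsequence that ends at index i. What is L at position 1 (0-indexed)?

2

dp[i] = 1 + max{dp[j] : j<i, x[j]<x[i]} (or 1 if no such j):
i:      0  1  2  3  4  5  6  7  8  9 10 11
x[i]:   9 11 13  6 15 17  8 10 12 14 14 15
dp:     1  2  3  1  4  5  2  3  4  5  5  6
At index 1 the value is 2.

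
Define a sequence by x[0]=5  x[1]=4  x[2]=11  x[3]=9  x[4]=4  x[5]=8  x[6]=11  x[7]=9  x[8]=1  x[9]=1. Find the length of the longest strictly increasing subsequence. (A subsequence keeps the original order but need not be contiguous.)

3

Let dp[i] be the length of the longest such subsequence ending at index i:
i:      0  1  2  3  4  5  6  7  8  9
x[i]:   5  4 11  9  4  8 11  9  1  1
dp:     1  1  2  2  1  2  3  3  1  1
Maximum dp value is 3.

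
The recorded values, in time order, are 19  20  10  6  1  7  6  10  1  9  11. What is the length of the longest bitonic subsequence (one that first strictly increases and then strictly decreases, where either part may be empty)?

inc[i] = longest strictly increasing subsequence ending at i; dec[i] = longest strictly decreasing subsequence starting at i:
i:      1  2  3  4  5  6  7  8  9 10 11
a[i]:  19 20 10  6  1  7  6 10  1  9 11
inc:    1  2  1  1  1  2  2  3  1  3  4
dec:    5  5  4  2  1  3  2  2  1  1  1
Best peak at i=2 (value 20): inc=2, dec=5, length 2+5−1 = 6.

6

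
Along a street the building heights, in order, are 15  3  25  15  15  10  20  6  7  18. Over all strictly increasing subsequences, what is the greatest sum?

40

Let S[i] be the best sum of a strictly increasing subsequence ending at i:
i:      1  2  3  4  5  6  7  8  9 10
a[i]:  15  3 25 15 15 10 20  6  7 18
S:     15  3 40 18 18 13 38  9 16 36
Maximum is 40 (e.g. 15 + 25).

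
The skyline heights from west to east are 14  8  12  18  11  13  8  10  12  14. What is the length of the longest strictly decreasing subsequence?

4

Negate each value so 'decreasing' becomes 'increasing', then run patience tails on the negated sequence:
-14 → extends → [-14]
-8 → extends → [-14, -8]
-12 → replaces -8 → [-14, -12]
-18 → replaces -14 → [-18, -12]
-11 → extends → [-18, -12, -11]
-13 → replaces -12 → [-18, -13, -11]
-8 → extends → [-18, -13, -11, -8]
-10 → replaces -8 → [-18, -13, -11, -10]
-12 → replaces -11 → [-18, -13, -12, -10]
-14 → replaces -13 → [-18, -14, -12, -10]
Four tails, so the longest strictly decreasing subsequence of the original has length 4.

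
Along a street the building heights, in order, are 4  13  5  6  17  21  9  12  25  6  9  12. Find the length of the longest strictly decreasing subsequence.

3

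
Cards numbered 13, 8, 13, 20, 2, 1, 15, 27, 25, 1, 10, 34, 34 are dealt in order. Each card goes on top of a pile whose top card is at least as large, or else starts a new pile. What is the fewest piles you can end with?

5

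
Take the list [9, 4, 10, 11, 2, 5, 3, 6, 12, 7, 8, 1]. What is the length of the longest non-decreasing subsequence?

5

Let dp[i] be the length of the longest such subsequence ending at index i:
i:      1  2  3  4  5  6  7  8  9 10 11 12
a[i]:   9  4 10 11  2  5  3  6 12  7  8  1
dp:     1  1  2  3  1  2  2  3  4  4  5  1
Maximum dp value is 5.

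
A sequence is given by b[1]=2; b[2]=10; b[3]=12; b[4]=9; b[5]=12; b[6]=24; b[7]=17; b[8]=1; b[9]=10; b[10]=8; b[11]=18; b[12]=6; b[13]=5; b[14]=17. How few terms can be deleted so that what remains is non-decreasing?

Fewest deletions = n − (longest non-decreasing subsequence).
Patience tails:
2 → extends → [2]
10 → extends → [2, 10]
12 → extends → [2, 10, 12]
9 → replaces 10 → [2, 9, 12]
12 → extends → [2, 9, 12, 12]
24 → extends → [2, 9, 12, 12, 24]
17 → replaces 24 → [2, 9, 12, 12, 17]
1 → replaces 2 → [1, 9, 12, 12, 17]
10 → replaces 12 → [1, 9, 10, 12, 17]
8 → replaces 9 → [1, 8, 10, 12, 17]
18 → extends → [1, 8, 10, 12, 17, 18]
6 → replaces 8 → [1, 6, 10, 12, 17, 18]
5 → replaces 6 → [1, 5, 10, 12, 17, 18]
17 → replaces 18 → [1, 5, 10, 12, 17, 17]
Longest non-decreasing subsequence has length 6, so deletions = 14 − 6 = 8.

8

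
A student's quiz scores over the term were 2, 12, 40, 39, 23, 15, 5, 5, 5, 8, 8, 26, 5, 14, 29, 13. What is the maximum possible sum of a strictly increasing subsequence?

92

Let S[i] be the best sum of a strictly increasing subsequence ending at i:
i:      1  2  3  4  5  6  7  8  9 10 11 12 13 14 15 16
a[i]:   2 12 40 39 23 15  5  5  5  8  8 26  5 14 29 13
S:      2 14 54 53 37 29  7  7  7 15 15 63  7 29 92 28
Maximum is 92 (e.g. 2 + 12 + 23 + 26 + 29).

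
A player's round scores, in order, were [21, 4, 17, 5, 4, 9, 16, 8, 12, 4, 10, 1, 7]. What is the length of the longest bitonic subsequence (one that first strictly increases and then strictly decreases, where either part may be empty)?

inc[i] = longest strictly increasing subsequence ending at i; dec[i] = longest strictly decreasing subsequence starting at i:
i:      1  2  3  4  5  6  7  8  9 10 11 12 13
a[i]:  21  4 17  5  4  9 16  8 12  4 10  1  7
inc:    1  1  2  2  1  3  4  3  4  1  4  1  3
dec:    6  2  5  3  2  4  4  3  3  2  2  1  1
Best peak at i=7 (value 16): inc=4, dec=4, length 4+4−1 = 7.

7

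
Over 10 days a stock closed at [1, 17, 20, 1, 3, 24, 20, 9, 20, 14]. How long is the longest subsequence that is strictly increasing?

4

Track the smallest tail for each achievable length (strict):
1 → extends → [1]
17 → extends → [1, 17]
20 → extends → [1, 17, 20]
1 → already a tail → [1, 17, 20]
3 → replaces 17 → [1, 3, 20]
24 → extends → [1, 3, 20, 24]
20 → already a tail → [1, 3, 20, 24]
9 → replaces 20 → [1, 3, 9, 24]
20 → replaces 24 → [1, 3, 9, 20]
14 → replaces 20 → [1, 3, 9, 14]
Four tails, so the longest strictly increasing subsequence has length 4 (e.g. 1, 17, 20, 24).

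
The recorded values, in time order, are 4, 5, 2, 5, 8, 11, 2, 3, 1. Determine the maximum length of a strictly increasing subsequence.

Let dp[i] be the length of the longest such subsequence ending at index i:
i:      1  2  3  4  5  6  7  8  9
a[i]:   4  5  2  5  8 11  2  3  1
dp:     1  2  1  2  3  4  1  2  1
Maximum dp value is 4.

4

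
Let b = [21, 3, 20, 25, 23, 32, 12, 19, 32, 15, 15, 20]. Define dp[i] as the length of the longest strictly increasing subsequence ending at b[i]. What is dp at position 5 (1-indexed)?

3

dp[i] = 1 + max{dp[j] : j<i, b[j]<b[i]} (or 1 if no such j):
i:      1  2  3  4  5  6  7  8  9 10 11 12
b[i]:  21  3 20 25 23 32 12 19 32 15 15 20
dp:     1  1  2  3  3  4  2  3  4  3  3  4
At index 5 the value is 3.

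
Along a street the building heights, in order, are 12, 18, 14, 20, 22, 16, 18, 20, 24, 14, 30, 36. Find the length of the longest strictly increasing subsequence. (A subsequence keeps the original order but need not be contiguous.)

8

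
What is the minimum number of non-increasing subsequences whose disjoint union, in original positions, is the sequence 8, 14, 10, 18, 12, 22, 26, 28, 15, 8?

6

The minimum number of non-increasing subsequences covering a sequence equals the length of its longest strictly increasing subsequence.
LIS length is 6 (e.g. 8, 14, 18, 22, 26, 28), so 6 piles are needed.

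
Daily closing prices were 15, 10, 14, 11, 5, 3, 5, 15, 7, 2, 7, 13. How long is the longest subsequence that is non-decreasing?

5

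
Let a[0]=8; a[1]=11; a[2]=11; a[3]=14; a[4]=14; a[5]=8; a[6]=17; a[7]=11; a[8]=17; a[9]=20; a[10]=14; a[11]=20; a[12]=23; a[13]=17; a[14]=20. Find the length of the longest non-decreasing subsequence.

10

Let dp[i] be the length of the longest such subsequence ending at index i:
i:      0  1  2  3  4  5  6  7  8  9 10 11 12 13 14
a[i]:   8 11 11 14 14  8 17 11 17 20 14 20 23 17 20
dp:     1  2  3  4  5  2  6  4  7  8  6  9 10  8 10
Maximum dp value is 10.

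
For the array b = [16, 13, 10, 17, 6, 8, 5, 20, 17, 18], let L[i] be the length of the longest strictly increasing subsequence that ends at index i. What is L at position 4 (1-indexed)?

2

dp[i] = 1 + max{dp[j] : j<i, b[j]<b[i]} (or 1 if no such j):
i:      1  2  3  4  5  6  7  8  9 10
b[i]:  16 13 10 17  6  8  5 20 17 18
dp:     1  1  1  2  1  2  1  3  3  4
At index 4 the value is 2.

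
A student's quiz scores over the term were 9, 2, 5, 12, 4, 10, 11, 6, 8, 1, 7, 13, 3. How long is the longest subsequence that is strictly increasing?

5

Let dp[i] be the length of the longest such subsequence ending at index i:
i:      1  2  3  4  5  6  7  8  9 10 11 12 13
a[i]:   9  2  5 12  4 10 11  6  8  1  7 13  3
dp:     1  1  2  3  2  3  4  3  4  1  4  5  2
Maximum dp value is 5.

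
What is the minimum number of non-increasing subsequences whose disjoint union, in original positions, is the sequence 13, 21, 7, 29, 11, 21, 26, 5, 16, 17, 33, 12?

5

The minimum number of non-increasing subsequences covering a sequence equals the length of its longest strictly increasing subsequence.
LIS length is 5 (e.g. 7, 11, 21, 26, 33), so 5 piles are needed.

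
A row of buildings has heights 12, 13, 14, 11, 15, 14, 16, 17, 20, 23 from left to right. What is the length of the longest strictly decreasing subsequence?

2

Negate each value so 'decreasing' becomes 'increasing', then run patience tails on the negated sequence:
-12 → extends → [-12]
-13 → replaces -12 → [-13]
-14 → replaces -13 → [-14]
-11 → extends → [-14, -11]
-15 → replaces -14 → [-15, -11]
-14 → replaces -11 → [-15, -14]
-16 → replaces -15 → [-16, -14]
-17 → replaces -16 → [-17, -14]
-20 → replaces -17 → [-20, -14]
-23 → replaces -20 → [-23, -14]
Two tails, so the longest strictly decreasing subsequence of the original has length 2.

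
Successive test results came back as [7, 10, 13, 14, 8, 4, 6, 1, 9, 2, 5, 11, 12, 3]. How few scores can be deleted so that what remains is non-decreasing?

9

Fewest deletions = n − (longest non-decreasing subsequence).
i:      1  2  3  4  5  6  7  8  9 10 11 12 13 14
a[i]:   7 10 13 14  8  4  6  1  9  2  5 11 12  3
dp:     1  2  3  4  2  1  2  1  3  2  3  4  5  3
max dp = 5, so deletions = 14 − 5 = 9.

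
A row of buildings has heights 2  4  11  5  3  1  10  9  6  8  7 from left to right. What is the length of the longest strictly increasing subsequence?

5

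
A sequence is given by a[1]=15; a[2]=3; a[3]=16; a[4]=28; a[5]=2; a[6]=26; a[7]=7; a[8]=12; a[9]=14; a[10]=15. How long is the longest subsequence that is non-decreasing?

5

Let dp[i] be the length of the longest such subsequence ending at index i:
i:      1  2  3  4  5  6  7  8  9 10
a[i]:  15  3 16 28  2 26  7 12 14 15
dp:     1  1  2  3  1  3  2  3  4  5
Maximum dp value is 5.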